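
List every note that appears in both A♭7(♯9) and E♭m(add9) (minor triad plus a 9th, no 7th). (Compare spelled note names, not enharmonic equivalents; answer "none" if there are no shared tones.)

A♭7(♯9) = Ab, C, Eb, Gb, B.
E♭m(add9) = Eb, Gb, Bb, F.
Shared: Eb, Gb.

Eb – Gb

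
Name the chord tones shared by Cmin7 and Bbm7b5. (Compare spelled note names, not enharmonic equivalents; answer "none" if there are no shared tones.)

Cmin7 = C, Eb, G, Bb.
Bbm7b5 = Bb, Db, Fb, Ab.
Shared: Bb.

Bb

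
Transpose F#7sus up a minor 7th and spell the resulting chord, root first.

E A B D

F# up a minor 7th → E. New chord: E dominant seventh suspended fourth.
root → E
4th (perfect 4th) → A
5th (perfect 5th) → B
7th (minor 7th) → D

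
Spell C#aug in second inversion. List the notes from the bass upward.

G##, C#, E#

In root position, C#aug is C#–E#–G##.
Second inversion puts the fifth (G##) in the bass.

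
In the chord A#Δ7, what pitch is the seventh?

Root of A#Δ7 = A#. The 7th is a major 7th: A# up a major 7th → G##.

G##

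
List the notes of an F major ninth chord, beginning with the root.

F, A, C, E, G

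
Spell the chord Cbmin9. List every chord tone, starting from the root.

Cb – Ebb – Gb – Bbb – Db

Cbmin9: minor ninth on Cb.
Root: Cb
Minor 3rd (3rd): Ebb
Perfect 5th (5th): Gb
Minor 7th (7th): Bbb
Major 9th (9th): Db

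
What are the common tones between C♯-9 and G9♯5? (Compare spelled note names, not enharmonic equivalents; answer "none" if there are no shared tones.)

B  D#

C♯-9: C# E G# B D#
G9♯5: G B D# F A
Common to both → B, D#.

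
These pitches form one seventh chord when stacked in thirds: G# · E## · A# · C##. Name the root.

A#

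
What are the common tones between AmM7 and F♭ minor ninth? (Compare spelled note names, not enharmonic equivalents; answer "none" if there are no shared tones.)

AmM7 = A, C, E, G#.
F♭ minor ninth = Fb, Abb, Cb, Ebb, Gb.
Shared: none.

none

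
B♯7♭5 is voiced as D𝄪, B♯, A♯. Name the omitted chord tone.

F♯

The full B♯7♭5 chord is B♯, D𝄪, F♯, A♯.
Comparing with the voicing, the diminished 5th (5th) — F♯ — is absent.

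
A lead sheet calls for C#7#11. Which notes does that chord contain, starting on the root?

C#  E#  G#  B  F##

Root C#, quality dominant seventh sharp eleven:
root → C#
3rd (major 3rd) → E#
5th (perfect 5th) → G#
7th (minor 7th) → B
11th (augmented 11th) → F##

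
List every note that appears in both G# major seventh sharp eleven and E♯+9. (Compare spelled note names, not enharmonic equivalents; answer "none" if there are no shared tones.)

G# major seventh sharp eleven: G# B# D# F## C##
E♯+9: E# G## B## D# F##
Common to both → D#, F##.

D# – F##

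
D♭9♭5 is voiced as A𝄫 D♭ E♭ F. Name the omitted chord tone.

The full D♭9♭5 chord is D♭, F, A𝄫, C♭, E♭.
Comparing with the voicing, the minor 7th (7th) — C♭ — is absent.

C♭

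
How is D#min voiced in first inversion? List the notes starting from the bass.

F♯  A♯  D♯

D#min = D♯–F♯–A♯; first inversion → third (F♯) lowest.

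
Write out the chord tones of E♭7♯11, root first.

Eb G Bb Db A

E♭7♯11: dominant seventh sharp eleven on Eb.
Eb — root
G — major 3rd
Bb — perfect 5th
Db — minor 7th
A — augmented 11th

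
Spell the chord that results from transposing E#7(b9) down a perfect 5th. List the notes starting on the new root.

A#, C##, E#, G#, B

E# down a perfect 5th → A#. New chord: A# dominant seventh flat nine.
Root: A#
Major 3rd (3rd): C##
Perfect 5th (5th): E#
Minor 7th (7th): G#
Minor 9th (9th): B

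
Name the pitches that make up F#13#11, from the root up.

F#, A#, C#, E, G#, B#, D#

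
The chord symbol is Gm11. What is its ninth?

A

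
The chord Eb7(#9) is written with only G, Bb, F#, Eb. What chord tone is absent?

Eb7(#9) = Eb, G, Bb, Db, F#. The voicing lacks the 7th (minor 7th), Db.

Db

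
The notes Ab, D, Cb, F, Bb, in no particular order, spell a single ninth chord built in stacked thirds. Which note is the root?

Arranged so that each adjacent pair is a third by letter name: Bb – D – F – Ab – Cb.
The bottom of that stack, Bb, is the root (this is Bb dominant seventh flat nine).

Bb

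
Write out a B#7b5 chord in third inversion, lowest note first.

A♯  B♯  D𝄪  F♯

B#7b5 = B♯–D𝄪–F♯–A♯; third inversion → seventh (A♯) lowest.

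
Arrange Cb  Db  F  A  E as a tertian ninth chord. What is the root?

Db

Stacking in thirds gives Db – F – A – Cb – E, so Db is the root — Db dominant seventh sharp nine sharp five.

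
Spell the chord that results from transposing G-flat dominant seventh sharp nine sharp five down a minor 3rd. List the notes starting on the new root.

E♭ G B D♭ F♯

G♭ down a minor 3rd → E♭. New chord: E♭ dominant seventh sharp nine sharp five.
Root: E♭
Major 3rd (3rd): G
Augmented 5th (5th): B
Minor 7th (7th): D♭
Augmented 9th (9th): F♯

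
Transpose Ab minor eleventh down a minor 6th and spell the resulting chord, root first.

A-flat down a minor 6th → C. New chord: C minor eleventh.
root → C
3rd (minor 3rd) → E-flat
5th (perfect 5th) → G
7th (minor 7th) → B-flat
9th (major 9th) → D
11th (perfect 11th) → F

C  E-flat  G  B-flat  D  F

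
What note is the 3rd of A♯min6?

A♯min6 is built on A#; its 3rd is a minor 3rd above the root.
A third above A uses the letter C, and the minor 3rd above A# is C#.

C#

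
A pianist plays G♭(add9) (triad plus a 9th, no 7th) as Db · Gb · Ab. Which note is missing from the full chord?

Bb

G♭(add9) = Gb, Bb, Db, Ab. The voicing lacks the 3rd (major 3rd), Bb.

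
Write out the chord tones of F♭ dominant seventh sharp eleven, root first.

F♭ dominant seventh sharp eleven: dominant seventh sharp eleven on F♭.
root → F♭
3rd (major 3rd) → A♭
5th (perfect 5th) → C♭
7th (minor 7th) → E𝄫
11th (augmented 11th) → B♭

F♭ A♭ C♭ E𝄫 B♭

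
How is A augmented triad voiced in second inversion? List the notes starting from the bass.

E-sharp A C-sharp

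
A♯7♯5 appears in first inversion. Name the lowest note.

A♯7♯5 in root position is A#–C##–E##–G#.
First inversion places the third in the bass, which is C##.

C##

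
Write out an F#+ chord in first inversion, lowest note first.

A#, C##, F#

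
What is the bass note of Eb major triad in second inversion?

B-flat

Eb major triad in root position is E-flat–G–B-flat.
Second inversion places the fifth in the bass, which is B-flat.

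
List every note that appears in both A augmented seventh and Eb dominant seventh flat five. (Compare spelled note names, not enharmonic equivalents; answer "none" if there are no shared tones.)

G

A augmented seventh: A C-sharp E-sharp G
Eb dominant seventh flat five: E-flat G B-double-flat D-flat
Common to both → G.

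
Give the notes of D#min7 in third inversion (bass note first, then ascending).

C# – D# – F# – A#

D#min7 = D#–F#–A#–C#; third inversion → seventh (C#) lowest.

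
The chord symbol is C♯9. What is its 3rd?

Root of C♯9 = C#. The 3rd is a major 3rd: C# up a major 3rd → E#.

E#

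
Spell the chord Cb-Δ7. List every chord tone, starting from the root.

Cb, Ebb, Gb, Bb

Cb-Δ7: minor-major seventh on Cb.
root → Cb
3rd (minor 3rd) → Ebb
5th (perfect 5th) → Gb
7th (major 7th) → Bb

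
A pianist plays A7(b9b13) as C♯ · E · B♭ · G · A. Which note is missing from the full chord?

The full A7(b9b13) chord is A, C♯, E, G, B♭, F.
Comparing with the voicing, the minor 13th (13th) — F — is absent.

F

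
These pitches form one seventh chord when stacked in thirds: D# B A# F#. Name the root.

B

Stacking in thirds gives B – D# – F# – A#, so B is the root — B major seventh.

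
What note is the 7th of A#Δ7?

G##

Root of A#Δ7 = A#. The 7th is a major 7th: A# up a major 7th → G##.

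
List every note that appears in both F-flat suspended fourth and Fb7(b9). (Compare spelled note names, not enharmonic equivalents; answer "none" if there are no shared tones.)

F-flat suspended fourth: Fb Bbb Cb
Fb7(b9): Fb Ab Cb Ebb Gbb
Common to both → Fb, Cb.

Fb Cb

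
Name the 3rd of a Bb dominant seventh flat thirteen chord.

D

Root of Bb dominant seventh flat thirteen = B♭. The 3rd is a major 3rd: B♭ up a major 3rd → D.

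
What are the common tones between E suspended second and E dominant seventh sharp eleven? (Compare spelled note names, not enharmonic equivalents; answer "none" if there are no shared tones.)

E – B

E suspended second = E, F-sharp, B.
E dominant seventh sharp eleven = E, G-sharp, B, D, A-sharp.
Shared: E, B.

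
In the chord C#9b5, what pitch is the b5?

G

Root of C#9b5 = C#. The 5th is a diminished 5th: C# up a diminished 5th → G.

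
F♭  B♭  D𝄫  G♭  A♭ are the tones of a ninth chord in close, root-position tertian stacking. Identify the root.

G♭

Stacking in thirds gives G♭ – B♭ – D𝄫 – F♭ – A♭, so G♭ is the root — G♭ dominant ninth flat five.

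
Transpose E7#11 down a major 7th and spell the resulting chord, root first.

F, A, C, Eb, B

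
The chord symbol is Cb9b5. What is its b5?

Gbb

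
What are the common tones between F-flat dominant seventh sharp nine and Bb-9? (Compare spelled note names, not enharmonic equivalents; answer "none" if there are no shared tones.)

F-flat dominant seventh sharp nine = F♭, A♭, C♭, E𝄫, G.
Bb-9 = B♭, D♭, F, A♭, C.
Shared: A♭.

A♭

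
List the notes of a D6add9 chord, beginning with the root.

D6add9 is a six-nine built on D.
- root: D
- major 3rd: F#
- perfect 5th: A
- major 6th: B
- major 9th: E

D – F# – A – B – E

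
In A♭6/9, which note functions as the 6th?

F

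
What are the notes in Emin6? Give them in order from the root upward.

Emin6 is a minor sixth built on E.
Root: E
Minor 3rd (3rd): G
Perfect 5th (5th): B
Major 6th (6th): C♯

E, G, B, C♯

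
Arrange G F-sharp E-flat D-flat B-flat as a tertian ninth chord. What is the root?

Arranged so that each adjacent pair is a third by letter name: E-flat – G – B-flat – D-flat – F-sharp.
The bottom of that stack, E-flat, is the root (this is E-flat dominant seventh sharp nine).

E-flat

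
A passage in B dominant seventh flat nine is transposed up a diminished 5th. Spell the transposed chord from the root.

B up a diminished 5th → F. New chord: F dominant seventh flat nine.
- root: F
- major 3rd: A
- perfect 5th: C
- minor 7th: Eb
- minor 9th: Gb

F A C Eb Gb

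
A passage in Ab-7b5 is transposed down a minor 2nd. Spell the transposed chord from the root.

Transposed root: A♭ → G (minor 2nd down). So we spell G half-diminished seventh:
- root: G
- minor 3rd: B♭
- diminished 5th: D♭
- minor 7th: F

G, B♭, D♭, F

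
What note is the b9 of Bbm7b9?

Cb

Root of Bbm7b9 = Bb. The 9th is a minor 9th: Bb up a minor 9th → Cb.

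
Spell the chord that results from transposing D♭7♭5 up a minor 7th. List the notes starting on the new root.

A minor 7th up from D♭ is C♭, so the new chord is C♭ dominant seventh flat five.
root → C♭
3rd (major 3rd) → E♭
5th (diminished 5th) → G𝄫
7th (minor 7th) → B𝄫

C♭  E♭  G𝄫  B𝄫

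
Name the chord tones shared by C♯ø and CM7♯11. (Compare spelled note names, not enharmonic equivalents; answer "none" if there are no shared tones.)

E – G – B

C♯ø: C♯ E G B
CM7♯11: C E G B F♯
Common to both → E, G, B.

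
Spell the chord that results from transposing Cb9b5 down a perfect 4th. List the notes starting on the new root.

Gb – Bb – Dbb – Fb – Ab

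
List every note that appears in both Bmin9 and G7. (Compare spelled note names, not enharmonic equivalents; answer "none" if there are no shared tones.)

B – D

Bmin9: B D F# A C#
G7: G B D F
Common to both → B, D.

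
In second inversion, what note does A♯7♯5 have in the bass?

A♯7♯5 = A#–C##–E##–G#. Second inversion → fifth in the bass = E##.

E##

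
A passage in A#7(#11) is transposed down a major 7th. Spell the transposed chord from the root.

Transposed root: A♯ → B (major 7th down). So we spell B dominant seventh sharp eleven:
root → B
3rd (major 3rd) → D♯
5th (perfect 5th) → F♯
7th (minor 7th) → A
11th (augmented 11th) → E♯

B, D♯, F♯, A, E♯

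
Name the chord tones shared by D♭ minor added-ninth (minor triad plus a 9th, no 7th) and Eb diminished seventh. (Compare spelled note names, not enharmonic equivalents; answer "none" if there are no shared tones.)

E-flat

D♭ minor added-ninth = D-flat, F-flat, A-flat, E-flat.
Eb diminished seventh = E-flat, G-flat, B-double-flat, D-double-flat.
Shared: E-flat.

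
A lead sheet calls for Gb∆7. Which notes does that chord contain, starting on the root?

Root Gb, quality major seventh:
Gb — root
Bb — major 3rd
Db — perfect 5th
F — major 7th

Gb Bb Db F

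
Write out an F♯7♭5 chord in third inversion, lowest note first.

E  F♯  A♯  C

In root position, F♯7♭5 is F♯–A♯–C–E.
Third inversion puts the seventh (E) in the bass.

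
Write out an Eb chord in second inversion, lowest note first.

In root position, Eb is E♭–G–B♭.
Second inversion puts the fifth (B♭) in the bass.

B♭ – E♭ – G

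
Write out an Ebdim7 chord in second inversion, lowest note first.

Bbb – Dbb – Eb – Gb

In root position, Ebdim7 is Eb–Gb–Bbb–Dbb.
Second inversion puts the fifth (Bbb) in the bass.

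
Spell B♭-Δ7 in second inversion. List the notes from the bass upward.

In root position, B♭-Δ7 is Bb–Db–F–A.
Second inversion puts the fifth (F) in the bass.

F – A – Bb – Db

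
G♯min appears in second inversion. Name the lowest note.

G♯min = G#–B–D#. Second inversion → fifth in the bass = D#.

D#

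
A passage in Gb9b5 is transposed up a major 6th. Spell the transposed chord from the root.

Eb – G – Bbb – Db – F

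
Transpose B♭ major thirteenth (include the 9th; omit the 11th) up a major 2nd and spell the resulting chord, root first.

A major 2nd up from B-flat is C, so the new chord is C major thirteenth.
C — root
E — major 3rd
G — perfect 5th
B — major 7th
D — major 9th
A — major 13th

C – E – G – B – D – A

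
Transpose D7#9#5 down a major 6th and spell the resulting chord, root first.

F, A, C♯, E♭, G♯

A major 6th down from D is F, so the new chord is F dominant seventh sharp nine sharp five.
Root: F
Major 3rd (3rd): A
Augmented 5th (5th): C♯
Minor 7th (7th): E♭
Augmented 9th (9th): G♯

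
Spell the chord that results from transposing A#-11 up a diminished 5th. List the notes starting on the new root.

E – G – B – D – F# – A

Transposed root: A# → E (diminished 5th up). So we spell E minor eleventh:
- root: E
- minor 3rd: G
- perfect 5th: B
- minor 7th: D
- major 9th: F#
- perfect 11th: A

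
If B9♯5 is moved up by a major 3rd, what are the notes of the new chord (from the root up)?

Transposed root: B → D# (major 3rd up). So we spell D# dominant ninth sharp five:
Root: D#
Major 3rd (3rd): F##
Augmented 5th (5th): A##
Minor 7th (7th): C#
Major 9th (9th): E#

D#, F##, A##, C#, E#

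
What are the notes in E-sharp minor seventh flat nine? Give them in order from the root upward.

Root E#, quality minor seventh flat nine:
- root: E#
- minor 3rd: G#
- perfect 5th: B#
- minor 7th: D#
- minor 9th: F#

E#  G#  B#  D#  F#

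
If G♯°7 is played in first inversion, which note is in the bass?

G♯°7 = G#–B–D–F. First inversion → third in the bass = B.

B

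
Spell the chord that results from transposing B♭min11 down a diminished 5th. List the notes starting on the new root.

Transposed root: B♭ → E (diminished 5th down). So we spell E minor eleventh:
Root: E
Minor 3rd (3rd): G
Perfect 5th (5th): B
Minor 7th (7th): D
Major 9th (9th): F♯
Perfect 11th (11th): A

E  G  B  D  F♯  A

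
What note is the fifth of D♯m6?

A#

D♯m6 is built on D#; its 5th is a perfect 5th above the root.
A fifth above D uses the letter A, and the perfect 5th above D# is A#.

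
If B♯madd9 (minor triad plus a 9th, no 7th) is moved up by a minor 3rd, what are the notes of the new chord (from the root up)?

A minor 3rd up from B# is D#, so the new chord is D# minor added-ninth.
root → D#
3rd (minor 3rd) → F#
5th (perfect 5th) → A#
9th (major 9th) → E#

D#, F#, A#, E#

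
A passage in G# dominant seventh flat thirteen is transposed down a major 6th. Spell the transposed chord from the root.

B, D-sharp, F-sharp, A, G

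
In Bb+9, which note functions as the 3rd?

D

Bb+9 is built on Bb; its 3rd is a major 3rd above the root.
A third above B uses the letter D, and the major 3rd above Bb is D.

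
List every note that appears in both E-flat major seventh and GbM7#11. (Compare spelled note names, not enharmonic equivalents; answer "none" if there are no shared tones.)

E-flat major seventh = E♭, G, B♭, D.
GbM7#11 = G♭, B♭, D♭, F, C.
Shared: B♭.

B♭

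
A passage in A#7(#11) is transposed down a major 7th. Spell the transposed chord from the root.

A major 7th down from A♯ is B, so the new chord is B dominant seventh sharp eleven.
root → B
3rd (major 3rd) → D♯
5th (perfect 5th) → F♯
7th (minor 7th) → A
11th (augmented 11th) → E♯

B, D♯, F♯, A, E♯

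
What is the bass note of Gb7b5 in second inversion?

Dbb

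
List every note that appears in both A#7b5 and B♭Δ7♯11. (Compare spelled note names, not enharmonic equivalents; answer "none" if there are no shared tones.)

A#7b5 = A#, C##, E, G#.
B♭Δ7♯11 = Bb, D, F, A, E.
Shared: E.

E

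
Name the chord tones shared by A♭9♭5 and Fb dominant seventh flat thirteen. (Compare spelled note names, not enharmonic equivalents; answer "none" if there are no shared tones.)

Ab, Ebb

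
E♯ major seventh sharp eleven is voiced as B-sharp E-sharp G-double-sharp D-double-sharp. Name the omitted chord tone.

A-double-sharp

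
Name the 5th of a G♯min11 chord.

D#

Root of G♯min11 = G#. The 5th is a perfect 5th: G# up a perfect 5th → D#.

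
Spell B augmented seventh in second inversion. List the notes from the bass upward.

F##  A  B  D#

B augmented seventh = B–D#–F##–A; second inversion → fifth (F##) lowest.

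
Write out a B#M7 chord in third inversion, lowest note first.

In root position, B#M7 is B#–D##–F##–A##.
Third inversion puts the seventh (A##) in the bass.

A##  B#  D##  F##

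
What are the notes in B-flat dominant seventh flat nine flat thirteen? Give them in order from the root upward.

B-flat, D, F, A-flat, C-flat, G-flat

B-flat dominant seventh flat nine flat thirteen is a dominant seventh flat nine flat thirteen built on B-flat.
B-flat — root
D — major 3rd
F — perfect 5th
A-flat — minor 7th
C-flat — minor 9th
G-flat — minor 13th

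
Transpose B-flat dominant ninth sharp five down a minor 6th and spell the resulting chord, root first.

B-flat down a minor 6th → D. New chord: D dominant ninth sharp five.
Root: D
Major 3rd (3rd): F-sharp
Augmented 5th (5th): A-sharp
Minor 7th (7th): C
Major 9th (9th): E

D – F-sharp – A-sharp – C – E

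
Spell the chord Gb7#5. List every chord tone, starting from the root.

Gb Bb D Fb

Gb7#5 is an augmented seventh built on Gb.
Root: Gb
Major 3rd (3rd): Bb
Augmented 5th (5th): D
Minor 7th (7th): Fb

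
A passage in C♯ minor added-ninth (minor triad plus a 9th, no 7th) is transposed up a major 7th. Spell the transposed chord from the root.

Transposed root: C# → B# (major 7th up). So we spell B# minor added-ninth:
B# — root
D# — minor 3rd
F## — perfect 5th
C## — major 9th

B# – D# – F## – C##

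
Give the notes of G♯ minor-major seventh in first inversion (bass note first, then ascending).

G♯ minor-major seventh = G-sharp–B–D-sharp–F-double-sharp; first inversion → third (B) lowest.

B, D-sharp, F-double-sharp, G-sharp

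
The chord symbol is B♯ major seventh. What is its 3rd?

D##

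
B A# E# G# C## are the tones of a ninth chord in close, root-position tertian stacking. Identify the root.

A#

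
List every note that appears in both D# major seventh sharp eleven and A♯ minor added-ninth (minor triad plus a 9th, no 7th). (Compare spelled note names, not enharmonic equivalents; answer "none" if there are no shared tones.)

A-sharp

D# major seventh sharp eleven: D-sharp F-double-sharp A-sharp C-double-sharp G-double-sharp
A♯ minor added-ninth: A-sharp C-sharp E-sharp B-sharp
Common to both → A-sharp.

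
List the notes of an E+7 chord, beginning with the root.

E+7: augmented seventh on E.
root → E
3rd (major 3rd) → G#
5th (augmented 5th) → B#
7th (minor 7th) → D

E – G# – B# – D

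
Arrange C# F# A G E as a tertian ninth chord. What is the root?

F#

Arranged so that each adjacent pair is a third by letter name: F# – A – C# – E – G.
The bottom of that stack, F#, is the root (this is F# minor seventh flat nine).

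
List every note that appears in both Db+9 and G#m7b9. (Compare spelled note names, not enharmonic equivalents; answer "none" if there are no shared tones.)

A

Db+9: D♭ F A C♭ E♭
G#m7b9: G♯ B D♯ F♯ A
Common to both → A.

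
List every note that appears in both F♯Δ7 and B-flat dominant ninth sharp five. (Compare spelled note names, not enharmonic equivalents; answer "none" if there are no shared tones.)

F#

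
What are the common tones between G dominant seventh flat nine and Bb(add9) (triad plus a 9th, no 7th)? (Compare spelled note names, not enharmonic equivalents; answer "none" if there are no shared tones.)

D – F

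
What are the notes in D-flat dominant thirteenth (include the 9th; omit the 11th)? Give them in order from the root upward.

D-flat dominant thirteenth is a dominant thirteenth built on D-flat.
- root: D-flat
- major 3rd: F
- perfect 5th: A-flat
- minor 7th: C-flat
- major 9th: E-flat
- major 13th: B-flat

D-flat F A-flat C-flat E-flat B-flat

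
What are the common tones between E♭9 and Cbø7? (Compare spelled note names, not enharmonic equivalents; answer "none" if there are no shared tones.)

E♭9 = Eb, G, Bb, Db, F.
Cbø7 = Cb, Ebb, Gbb, Bbb.
Shared: none.

none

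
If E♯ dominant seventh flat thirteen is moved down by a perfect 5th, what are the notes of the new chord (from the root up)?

A-sharp, C-double-sharp, E-sharp, G-sharp, F-sharp

E-sharp down a perfect 5th → A-sharp. New chord: A-sharp dominant seventh flat thirteen.
Root: A-sharp
Major 3rd (3rd): C-double-sharp
Perfect 5th (5th): E-sharp
Minor 7th (7th): G-sharp
Minor 13th (13th): F-sharp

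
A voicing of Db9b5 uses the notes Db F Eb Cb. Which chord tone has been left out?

The full Db9b5 chord is Db, F, Abb, Cb, Eb.
Comparing with the voicing, the diminished 5th (5th) — Abb — is absent.

Abb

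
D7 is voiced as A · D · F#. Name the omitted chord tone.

D7 = D, F#, A, C. The voicing lacks the 7th (minor 7th), C.

C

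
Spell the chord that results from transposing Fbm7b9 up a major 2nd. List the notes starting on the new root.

Transposed root: F♭ → G♭ (major 2nd up). So we spell G♭ minor seventh flat nine:
- root: G♭
- minor 3rd: B𝄫
- perfect 5th: D♭
- minor 7th: F♭
- minor 9th: A𝄫

G♭ B𝄫 D♭ F♭ A𝄫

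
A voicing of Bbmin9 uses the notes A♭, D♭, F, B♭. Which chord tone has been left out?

The full Bbmin9 chord is B♭, D♭, F, A♭, C.
Comparing with the voicing, the major 9th (9th) — C — is absent.

C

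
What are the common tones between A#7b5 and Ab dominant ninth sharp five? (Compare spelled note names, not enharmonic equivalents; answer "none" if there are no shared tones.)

E

A#7b5 = A#, C##, E, G#.
Ab dominant ninth sharp five = Ab, C, E, Gb, Bb.
Shared: E.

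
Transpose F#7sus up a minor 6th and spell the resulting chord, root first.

D – G – A – C

Transposed root: F# → D (minor 6th up). So we spell D dominant seventh suspended fourth:
D — root
G — perfect 4th
A — perfect 5th
C — minor 7th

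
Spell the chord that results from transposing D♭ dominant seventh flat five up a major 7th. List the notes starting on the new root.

C – E – Gb – Bb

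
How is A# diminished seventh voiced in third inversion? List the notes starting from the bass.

G, A-sharp, C-sharp, E

A# diminished seventh = A-sharp–C-sharp–E–G; third inversion → seventh (G) lowest.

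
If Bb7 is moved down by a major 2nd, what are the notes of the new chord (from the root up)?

Ab – C – Eb – Gb

Bb down a major 2nd → Ab. New chord: Ab dominant seventh.
root → Ab
3rd (major 3rd) → C
5th (perfect 5th) → Eb
7th (minor 7th) → Gb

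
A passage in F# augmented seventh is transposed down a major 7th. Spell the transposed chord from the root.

A major 7th down from F-sharp is G, so the new chord is G augmented seventh.
root → G
3rd (major 3rd) → B
5th (augmented 5th) → D-sharp
7th (minor 7th) → F

G  B  D-sharp  F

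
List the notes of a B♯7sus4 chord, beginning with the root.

B♯ E♯ F𝄪 A♯

B♯7sus4: dominant seventh suspended fourth on B♯.
- root: B♯
- perfect 4th: E♯
- perfect 5th: F𝄪
- minor 7th: A♯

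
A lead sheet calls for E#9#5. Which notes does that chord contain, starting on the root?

E#, G##, B##, D#, F##

E#9#5 is a dominant ninth sharp five built on E#.
root → E#
3rd (major 3rd) → G##
5th (augmented 5th) → B##
7th (minor 7th) → D#
9th (major 9th) → F##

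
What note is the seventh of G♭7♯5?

Fb

G♭7♯5 is built on Gb; its 7th is a minor 7th above the root.
A seventh above G uses the letter F, and the minor 7th above Gb is Fb.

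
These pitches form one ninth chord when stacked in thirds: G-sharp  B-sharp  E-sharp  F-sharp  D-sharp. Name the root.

E-sharp

Stacking in thirds gives E-sharp – G-sharp – B-sharp – D-sharp – F-sharp, so E-sharp is the root — E-sharp minor seventh flat nine.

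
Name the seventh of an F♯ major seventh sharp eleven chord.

E-sharp

Root of F♯ major seventh sharp eleven = F-sharp. The 7th is a major 7th: F-sharp up a major 7th → E-sharp.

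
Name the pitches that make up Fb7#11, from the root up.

Root Fb, quality dominant seventh sharp eleven:
root → Fb
3rd (major 3rd) → Ab
5th (perfect 5th) → Cb
7th (minor 7th) → Ebb
11th (augmented 11th) → Bb

Fb, Ab, Cb, Ebb, Bb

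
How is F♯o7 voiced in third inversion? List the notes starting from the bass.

Eb F# A C

In root position, F♯o7 is F#–A–C–Eb.
Third inversion puts the seventh (Eb) in the bass.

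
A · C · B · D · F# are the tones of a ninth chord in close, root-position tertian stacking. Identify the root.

B

Stacking in thirds gives B – D – F# – A – C, so B is the root — B minor seventh flat nine.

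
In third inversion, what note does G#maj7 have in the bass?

G#maj7 in root position is G#–B#–D#–F##.
Third inversion places the seventh in the bass, which is F##.

F##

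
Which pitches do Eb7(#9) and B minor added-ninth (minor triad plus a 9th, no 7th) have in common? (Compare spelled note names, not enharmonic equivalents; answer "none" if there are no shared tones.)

F♯

Eb7(#9) = E♭, G, B♭, D♭, F♯.
B minor added-ninth = B, D, F♯, C♯.
Shared: F♯.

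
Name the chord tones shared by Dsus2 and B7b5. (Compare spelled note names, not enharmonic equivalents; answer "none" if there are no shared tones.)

Dsus2 = D, E, A.
B7b5 = B, D#, F, A.
Shared: A.

A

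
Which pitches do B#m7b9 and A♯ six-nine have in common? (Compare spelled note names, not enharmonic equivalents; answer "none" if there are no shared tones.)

B#m7b9: B# D# F## A# C#
A♯ six-nine: A# C## E# F## B#
Common to both → B#, F##, A#.

B# – F## – A#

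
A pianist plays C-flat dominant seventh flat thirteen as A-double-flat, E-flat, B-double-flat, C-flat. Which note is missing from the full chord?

G-flat

C-flat dominant seventh flat thirteen = C-flat, E-flat, G-flat, B-double-flat, A-double-flat. The voicing lacks the 5th (perfect 5th), G-flat.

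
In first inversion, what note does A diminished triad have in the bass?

C

A diminished triad in root position is A–C–E♭.
First inversion places the third in the bass, which is C.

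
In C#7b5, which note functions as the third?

Root of C#7b5 = C#. The 3rd is a major 3rd: C# up a major 3rd → E#.

E#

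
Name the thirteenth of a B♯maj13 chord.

Root of B♯maj13 = B#. The 13th is a major 13th: B# up a major 13th → G##.

G##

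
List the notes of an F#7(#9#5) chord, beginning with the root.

Root F#, quality dominant seventh sharp nine sharp five:
F# — root
A# — major 3rd
C## — augmented 5th
E — minor 7th
G## — augmented 9th

F# – A# – C## – E – G##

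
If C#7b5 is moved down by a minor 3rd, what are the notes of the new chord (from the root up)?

A♯, C𝄪, E, G♯

C♯ down a minor 3rd → A♯. New chord: A♯ dominant seventh flat five.
root → A♯
3rd (major 3rd) → C𝄪
5th (diminished 5th) → E
7th (minor 7th) → G♯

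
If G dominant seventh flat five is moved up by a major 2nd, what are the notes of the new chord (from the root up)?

A, C#, Eb, G

Transposed root: G → A (major 2nd up). So we spell A dominant seventh flat five:
A — root
C# — major 3rd
Eb — diminished 5th
G — minor 7th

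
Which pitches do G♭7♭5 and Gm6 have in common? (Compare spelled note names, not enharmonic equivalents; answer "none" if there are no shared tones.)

B♭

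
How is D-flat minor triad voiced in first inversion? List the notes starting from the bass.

D-flat minor triad = Db–Fb–Ab; first inversion → third (Fb) lowest.

Fb Ab Db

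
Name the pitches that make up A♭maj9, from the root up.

Ab – C – Eb – G – Bb

A♭maj9 is a major ninth built on Ab.
- root: Ab
- major 3rd: C
- perfect 5th: Eb
- major 7th: G
- major 9th: Bb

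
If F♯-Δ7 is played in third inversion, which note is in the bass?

F♯-Δ7 = F♯–A–C♯–E♯. Third inversion → seventh in the bass = E♯.

E♯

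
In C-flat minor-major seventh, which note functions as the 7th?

Root of C-flat minor-major seventh = Cb. The 7th is a major 7th: Cb up a major 7th → Bb.

Bb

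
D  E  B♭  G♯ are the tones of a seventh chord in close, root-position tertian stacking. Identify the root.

Stacking in thirds gives E – G♯ – B♭ – D, so E is the root — E dominant seventh flat five.

E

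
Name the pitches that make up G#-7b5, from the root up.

G♯ – B – D – F♯

Root G♯, quality half-diminished seventh:
root → G♯
3rd (minor 3rd) → B
5th (diminished 5th) → D
7th (minor 7th) → F♯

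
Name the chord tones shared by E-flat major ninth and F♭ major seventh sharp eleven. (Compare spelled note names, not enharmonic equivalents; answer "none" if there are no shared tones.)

E-flat major ninth: E-flat G B-flat D F
F♭ major seventh sharp eleven: F-flat A-flat C-flat E-flat B-flat
Common to both → E-flat, B-flat.

E-flat  B-flat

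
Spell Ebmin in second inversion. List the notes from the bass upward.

Bb, Eb, Gb

Ebmin = Eb–Gb–Bb; second inversion → fifth (Bb) lowest.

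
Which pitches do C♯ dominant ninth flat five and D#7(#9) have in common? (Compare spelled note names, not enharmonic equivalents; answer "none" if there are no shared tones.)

C♯ – D♯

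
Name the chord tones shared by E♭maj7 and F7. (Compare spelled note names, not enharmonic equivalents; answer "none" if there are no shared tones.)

E♭maj7 = Eb, G, Bb, D.
F7 = F, A, C, Eb.
Shared: Eb.

Eb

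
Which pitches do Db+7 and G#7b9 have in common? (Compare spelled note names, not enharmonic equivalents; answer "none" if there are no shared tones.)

Db+7: Db F A Cb
G#7b9: G# B# D# F# A
Common to both → A.

A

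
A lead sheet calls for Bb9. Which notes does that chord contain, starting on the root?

Bb9 is a dominant ninth built on B♭.
root → B♭
3rd (major 3rd) → D
5th (perfect 5th) → F
7th (minor 7th) → A♭
9th (major 9th) → C

B♭, D, F, A♭, C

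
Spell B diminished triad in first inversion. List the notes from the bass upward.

D, F, B

In root position, B diminished triad is B–D–F.
First inversion puts the third (D) in the bass.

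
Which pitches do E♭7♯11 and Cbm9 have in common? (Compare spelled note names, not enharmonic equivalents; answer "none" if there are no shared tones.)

Db

E♭7♯11 = Eb, G, Bb, Db, A.
Cbm9 = Cb, Ebb, Gb, Bbb, Db.
Shared: Db.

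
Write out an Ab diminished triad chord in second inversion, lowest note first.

E-double-flat, A-flat, C-flat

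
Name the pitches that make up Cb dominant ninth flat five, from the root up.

Cb dominant ninth flat five: dominant ninth flat five on Cb.
Cb — root
Eb — major 3rd
Gbb — diminished 5th
Bbb — minor 7th
Db — major 9th

Cb, Eb, Gbb, Bbb, Db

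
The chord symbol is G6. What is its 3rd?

G6 is built on G; its 3rd is a major 3rd above the root.
A third above G uses the letter B, and the major 3rd above G is B.

B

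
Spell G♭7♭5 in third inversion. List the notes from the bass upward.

G♭7♭5 = Gb–Bb–Dbb–Fb; third inversion → seventh (Fb) lowest.

Fb Gb Bb Dbb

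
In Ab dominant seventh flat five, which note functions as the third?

Ab dominant seventh flat five is built on Ab; its 3rd is a major 3rd above the root.
A third above A uses the letter C, and the major 3rd above Ab is C.

C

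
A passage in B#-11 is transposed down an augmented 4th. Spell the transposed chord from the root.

Transposed root: B# → F# (augmented 4th down). So we spell F# minor eleventh:
Root: F#
Minor 3rd (3rd): A
Perfect 5th (5th): C#
Minor 7th (7th): E
Major 9th (9th): G#
Perfect 11th (11th): B

F#, A, C#, E, G#, B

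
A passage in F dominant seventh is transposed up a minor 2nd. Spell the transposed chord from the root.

G-flat, B-flat, D-flat, F-flat

Transposed root: F → G-flat (minor 2nd up). So we spell G-flat dominant seventh:
- root: G-flat
- major 3rd: B-flat
- perfect 5th: D-flat
- minor 7th: F-flat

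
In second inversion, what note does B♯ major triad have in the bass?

F𝄪

B♯ major triad in root position is B♯–D𝄪–F𝄪.
Second inversion places the fifth in the bass, which is F𝄪.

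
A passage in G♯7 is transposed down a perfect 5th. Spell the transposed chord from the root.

C♯, E♯, G♯, B

G♯ down a perfect 5th → C♯. New chord: C♯ dominant seventh.
root → C♯
3rd (major 3rd) → E♯
5th (perfect 5th) → G♯
7th (minor 7th) → B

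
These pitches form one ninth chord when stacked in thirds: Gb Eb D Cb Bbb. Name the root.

Stacking in thirds gives Cb – Eb – Gb – Bbb – D, so Cb is the root — Cb dominant seventh sharp nine.

Cb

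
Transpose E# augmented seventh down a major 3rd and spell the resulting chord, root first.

C# E# G## B

E# down a major 3rd → C#. New chord: C# augmented seventh.
Root: C#
Major 3rd (3rd): E#
Augmented 5th (5th): G##
Minor 7th (7th): B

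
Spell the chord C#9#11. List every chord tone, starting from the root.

C#  E#  G#  B  D#  F##

Root C#, quality dominant ninth sharp eleven:
Root: C#
Major 3rd (3rd): E#
Perfect 5th (5th): G#
Minor 7th (7th): B
Major 9th (9th): D#
Augmented 11th (11th): F##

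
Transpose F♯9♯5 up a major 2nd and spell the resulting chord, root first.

G#, B#, D##, F#, A#

A major 2nd up from F# is G#, so the new chord is G# dominant ninth sharp five.
root → G#
3rd (major 3rd) → B#
5th (augmented 5th) → D##
7th (minor 7th) → F#
9th (major 9th) → A#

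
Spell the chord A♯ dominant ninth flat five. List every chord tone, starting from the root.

A♯, C𝄪, E, G♯, B♯

Root A♯, quality dominant ninth flat five:
root → A♯
3rd (major 3rd) → C𝄪
5th (diminished 5th) → E
7th (minor 7th) → G♯
9th (major 9th) → B♯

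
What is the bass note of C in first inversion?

E

C in root position is C–E–G.
First inversion places the third in the bass, which is E.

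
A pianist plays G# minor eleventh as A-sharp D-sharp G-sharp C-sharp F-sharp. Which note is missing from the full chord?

B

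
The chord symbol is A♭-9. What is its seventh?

G♭

Root of A♭-9 = A♭. The 7th is a minor 7th: A♭ up a minor 7th → G♭.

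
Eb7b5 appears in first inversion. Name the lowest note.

Eb7b5 in root position is Eb–G–Bbb–Db.
First inversion places the third in the bass, which is G.

G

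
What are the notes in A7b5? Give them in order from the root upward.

A, C♯, E♭, G

A7b5 is a dominant seventh flat five built on A.
Root: A
Major 3rd (3rd): C♯
Diminished 5th (5th): E♭
Minor 7th (7th): G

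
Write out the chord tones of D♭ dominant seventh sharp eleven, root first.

D♭ dominant seventh sharp eleven is a dominant seventh sharp eleven built on D♭.
- root: D♭
- major 3rd: F
- perfect 5th: A♭
- minor 7th: C♭
- augmented 11th: G

D♭, F, A♭, C♭, G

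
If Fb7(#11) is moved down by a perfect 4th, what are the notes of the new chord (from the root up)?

Cb – Eb – Gb – Bbb – F

Transposed root: Fb → Cb (perfect 4th down). So we spell Cb dominant seventh sharp eleven:
Cb — root
Eb — major 3rd
Gb — perfect 5th
Bbb — minor 7th
F — augmented 11th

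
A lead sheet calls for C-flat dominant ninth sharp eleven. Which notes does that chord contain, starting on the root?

Root C-flat, quality dominant ninth sharp eleven:
- root: C-flat
- major 3rd: E-flat
- perfect 5th: G-flat
- minor 7th: B-double-flat
- major 9th: D-flat
- augmented 11th: F

C-flat  E-flat  G-flat  B-double-flat  D-flat  F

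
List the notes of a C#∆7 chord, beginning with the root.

Root C#, quality major seventh:
C# — root
E# — major 3rd
G# — perfect 5th
B# — major 7th

C#  E#  G#  B#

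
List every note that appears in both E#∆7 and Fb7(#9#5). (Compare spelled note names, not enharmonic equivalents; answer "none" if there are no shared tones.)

none

E#∆7: E# G## B# D##
Fb7(#9#5): Fb Ab C Ebb G
Common to both → none.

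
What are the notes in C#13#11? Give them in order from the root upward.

C#  E#  G#  B  D#  F##  A#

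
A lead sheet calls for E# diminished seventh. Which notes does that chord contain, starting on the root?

E♯ – G♯ – B – D

E# diminished seventh is a diminished seventh built on E♯.
root → E♯
3rd (minor 3rd) → G♯
5th (diminished 5th) → B
7th (diminished 7th) → D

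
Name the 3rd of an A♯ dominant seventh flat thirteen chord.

Root of A♯ dominant seventh flat thirteen = A#. The 3rd is a major 3rd: A# up a major 3rd → C##.

C##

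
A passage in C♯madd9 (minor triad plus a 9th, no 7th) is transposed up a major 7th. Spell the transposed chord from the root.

B♯ – D♯ – F𝄪 – C𝄪

Transposed root: C♯ → B♯ (major 7th up). So we spell B♯ minor added-ninth:
root → B♯
3rd (minor 3rd) → D♯
5th (perfect 5th) → F𝄪
9th (major 9th) → C𝄪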